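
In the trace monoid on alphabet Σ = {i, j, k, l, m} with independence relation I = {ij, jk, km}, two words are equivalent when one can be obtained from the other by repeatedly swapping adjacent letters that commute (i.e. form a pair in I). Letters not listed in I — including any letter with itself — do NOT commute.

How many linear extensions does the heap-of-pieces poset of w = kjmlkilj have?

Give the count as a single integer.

3

piece 0:k — minimal
piece 1:j — minimal
piece 2:m rests on {1:j}
piece 3:l rests on {0:k, 2:m}
piece 4:k rests on {3:l}
piece 5:i rests on {4:k}
piece 6:l rests on {5:i}
piece 7:j rests on {6:l}
minimal pieces: {0:k, 1:j}
ways to finish when only these pieces remain (= sum over removing one remaining piece with nothing left below it):
  1 left: {7}→1
  2 left: {6,7}→1
  3 left: {5,6,7}→1
  4 left: {4,5,6,7}→1
  5 left: {3,4,5,6,7}→1
  6 left: {0,3,4,5,6,7}→1  {2,3,4,5,6,7}→1
  placing 0:k first → 1 extensions
  placing 1:j first → 2 extensions
total linear extensions = 3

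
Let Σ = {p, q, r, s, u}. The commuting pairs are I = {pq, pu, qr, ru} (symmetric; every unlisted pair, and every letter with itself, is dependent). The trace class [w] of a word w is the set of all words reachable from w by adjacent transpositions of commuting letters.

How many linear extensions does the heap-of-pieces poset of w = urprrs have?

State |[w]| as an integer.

5

#0=u has no predecessor
#1=r has no predecessor
#2=p depends on [1:r]
#3=r depends on [2:p]
#4=r depends on [3:r]
#5=s depends on [0:u, 4:r]
sources: [0:u, 1:r]
N(rest) = Σ N(rest − s) over sources s of rest; N(one piece) = 1:
  size 1 → [5]=1
  size 2 → [0,5]=1  [4,5]=1
  size 3 → [0,4,5]=2  [3,4,5]=1
  size 4 → [0,3,4,5]=3  [2,3,4,5]=1
  first=0(u) contributes 1
  first=1(r) contributes 4
|[w]| = 5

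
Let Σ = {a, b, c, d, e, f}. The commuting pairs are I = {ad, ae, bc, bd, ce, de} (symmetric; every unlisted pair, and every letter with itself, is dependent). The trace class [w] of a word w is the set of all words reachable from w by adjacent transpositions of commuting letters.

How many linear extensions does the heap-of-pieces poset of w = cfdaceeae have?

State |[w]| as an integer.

0(c) covers ∅
1(f) covers 0:c
2(d) covers 1:f
3(a) covers 1:f
4(c) covers 2:d, 3:a
5(e) covers 1:f
6(e) covers 5:e
7(a) covers 4:c
8(e) covers 6:e
floor of heap: 0:c
completions by unplaced set U, small U first (add the entries for U minus each lowest piece of U):
  |U|=1: {7}:1  {8}:1
  |U|=2: {4,7}:1  {6,8}:1  {7,8}:2
  |U|=3: {2,4,7}:1  {3,4,7}:1  {4,7,8}:3  {5,6,8}:1  {6,7,8}:3
  |U|=4: {2,3,4,7}:2  {2,4,7,8}:4  {3,4,7,8}:4  {4,6,7,8}:6  {5,6,7,8}:4
  |U|=5: {2,3,4,7,8}:10  {2,4,6,7,8}:10  {3,4,6,7,8}:10  {4,5,6,7,8}:10
  |U|=6: {2,3,4,6,7,8}:30  {2,4,5,6,7,8}:20  {3,4,5,6,7,8}:20
  |U|=7: {2,3,4,5,6,7,8}:70
  start at 0(c): 70

70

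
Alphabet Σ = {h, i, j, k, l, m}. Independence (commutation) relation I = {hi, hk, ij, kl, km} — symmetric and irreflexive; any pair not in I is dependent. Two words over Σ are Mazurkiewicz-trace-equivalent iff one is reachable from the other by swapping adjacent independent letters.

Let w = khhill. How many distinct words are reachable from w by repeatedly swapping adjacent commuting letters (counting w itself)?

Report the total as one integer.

6

piece 0:k — minimal
piece 1:h — minimal
piece 2:h rests on {1:h}
piece 3:i rests on {0:k}
piece 4:l rests on {2:h, 3:i}
piece 5:l rests on {4:l}
minimal pieces: {0:k, 1:h}
ways to finish when only these pieces remain (= sum over removing one remaining piece with nothing left below it):
  1 left: {5}→1
  2 left: {4,5}→1
  3 left: {2,4,5}→1  {3,4,5}→1
  4 left: {0,3,4,5}→1  {1,2,4,5}→1  {2,3,4,5}→2
  placing 0:k first → 3 extensions
  placing 1:h first → 3 extensions
total linear extensions = 6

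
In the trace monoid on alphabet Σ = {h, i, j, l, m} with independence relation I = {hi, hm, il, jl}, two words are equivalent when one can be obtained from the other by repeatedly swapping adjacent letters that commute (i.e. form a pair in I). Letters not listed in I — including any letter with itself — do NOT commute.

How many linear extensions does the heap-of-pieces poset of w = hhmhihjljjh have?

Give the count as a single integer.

piece 0:h — minimal
piece 1:h rests on {0:h}
piece 2:m — minimal
piece 3:h rests on {1:h}
piece 4:i rests on {2:m}
piece 5:h rests on {3:h}
piece 6:j rests on {4:i, 5:h}
piece 7:l rests on {2:m, 5:h}
piece 8:j rests on {6:j}
piece 9:j rests on {8:j}
piece 10:h rests on {7:l, 9:j}
minimal pieces: {0:h, 2:m}
ways to finish when only these pieces remain (= sum over removing one remaining piece with nothing left below it):
  1 left: {10}→1
  2 left: {7,10}→1  {9,10}→1
  3 left: {7,9,10}→2  {8,9,10}→1
  4 left: {6,8,9,10}→1  {7,8,9,10}→3
  5 left: {4,6,8,9,10}→1  {6,7,8,9,10}→4
  6 left: {4,6,7,8,9,10}→5  {5,6,7,8,9,10}→4
  7 left: {2,4,6,7,8,9,10}→5  {3,5,6,7,8,9,10}→4  {4,5,6,7,8,9,10}→9
  8 left: {1,3,5,6,7,8,9,10}→4  {2,4,5,6,7,8,9,10}→14  {3,4,5,6,7,8,9,10}→13
  9 left: {0,1,3,5,6,7,8,9,10}→4  {1,3,4,5,6,7,8,9,10}→17  {2,3,4,5,6,7,8,9,10}→27
  placing 0:h first → 44 extensions
  placing 2:m first → 21 extensions
total linear extensions = 65

65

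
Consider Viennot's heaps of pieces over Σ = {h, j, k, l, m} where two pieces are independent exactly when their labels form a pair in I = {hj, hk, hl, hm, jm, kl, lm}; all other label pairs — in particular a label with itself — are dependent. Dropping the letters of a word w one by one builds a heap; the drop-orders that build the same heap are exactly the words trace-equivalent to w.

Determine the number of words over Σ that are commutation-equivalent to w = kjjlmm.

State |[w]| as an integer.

10

#0=k has no predecessor
#1=j depends on [0:k]
#2=j depends on [1:j]
#3=l depends on [2:j]
#4=m depends on [0:k]
#5=m depends on [4:m]
sources: [0:k]
N(rest) = Σ N(rest − s) over sources s of rest; N(one piece) = 1:
  size 1 → [3]=1  [5]=1
  size 2 → [2,3]=1  [3,5]=2  [4,5]=1
  size 3 → [1,2,3]=1  [2,3,5]=3  [3,4,5]=3
  size 4 → [1,2,3,5]=4  [2,3,4,5]=6
  first=0(k) contributes 10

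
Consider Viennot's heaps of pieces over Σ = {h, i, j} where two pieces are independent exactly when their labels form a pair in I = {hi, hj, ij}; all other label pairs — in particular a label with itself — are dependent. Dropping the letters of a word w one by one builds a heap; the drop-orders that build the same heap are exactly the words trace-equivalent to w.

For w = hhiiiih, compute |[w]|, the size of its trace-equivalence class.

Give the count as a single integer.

35

0(h) covers ∅
1(h) covers 0:h
2(i) covers ∅
3(i) covers 2:i
4(i) covers 3:i
5(i) covers 4:i
6(h) covers 1:h
floor of heap: 0:h, 2:i
completions by unplaced set U, small U first (add the entries for U minus each lowest piece of U):
  |U|=1: {5}:1  {6}:1
  |U|=2: {1,6}:1  {4,5}:1  {5,6}:2
  |U|=3: {0,1,6}:1  {1,5,6}:3  {3,4,5}:1  {4,5,6}:3
  |U|=4: {0,1,5,6}:4  {1,4,5,6}:6  {2,3,4,5}:1  {3,4,5,6}:4
  |U|=5: {0,1,4,5,6}:10  {1,3,4,5,6}:10  {2,3,4,5,6}:5
  start at 0(h): 15
  start at 2(i): 20
sum over floor = 35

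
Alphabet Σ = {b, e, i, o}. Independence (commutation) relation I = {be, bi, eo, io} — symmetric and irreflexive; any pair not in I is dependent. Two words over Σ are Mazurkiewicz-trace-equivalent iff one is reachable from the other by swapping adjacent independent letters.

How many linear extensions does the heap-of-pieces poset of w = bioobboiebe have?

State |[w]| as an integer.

330

piece 0:b — minimal
piece 1:i — minimal
piece 2:o rests on {0:b}
piece 3:o rests on {2:o}
piece 4:b rests on {3:o}
piece 5:b rests on {4:b}
piece 6:o rests on {5:b}
piece 7:i rests on {1:i}
piece 8:e rests on {7:i}
piece 9:b rests on {6:o}
piece 10:e rests on {8:e}
minimal pieces: {0:b, 1:i}
ways to finish when only these pieces remain (= sum over removing one remaining piece with nothing left below it):
  1 left: {9}→1  {10}→1
  2 left: {6,9}→1  {8,10}→1  {9,10}→2
  3 left: {5,6,9}→1  {6,9,10}→3  {7,8,10}→1  {8,9,10}→3
  4 left: {1,7,8,10}→1  {4,5,6,9}→1  {5,6,9,10}→4  {6,8,9,10}→6  {7,8,9,10}→4
  5 left: {1,7,8,9,10}→5  {3,4,5,6,9}→1  {4,5,6,9,10}→5  {5,6,8,9,10}→10  {6,7,8,9,10}→10
  6 left: {1,6,7,8,9,10}→15  {2,3,4,5,6,9}→1  {3,4,5,6,9,10}→6  {4,5,6,8,9,10}→15  {5,6,7,8,9,10}→20
  7 left: {0,2,3,4,5,6,9}→1  {1,5,6,7,8,9,10}→35  {2,3,4,5,6,9,10}→7  {3,4,5,6,8,9,10}→21  {4,5,6,7,8,9,10}→35
  8 left: {0,2,3,4,5,6,9,10}→8  {1,4,5,6,7,8,9,10}→70  {2,3,4,5,6,8,9,10}→28  {3,4,5,6,7,8,9,10}→56
  9 left: {0,2,3,4,5,6,8,9,10}→36  {1,3,4,5,6,7,8,9,10}→126  {2,3,4,5,6,7,8,9,10}→84
  placing 0:b first → 210 extensions
  placing 1:i first → 120 extensions
total linear extensions = 330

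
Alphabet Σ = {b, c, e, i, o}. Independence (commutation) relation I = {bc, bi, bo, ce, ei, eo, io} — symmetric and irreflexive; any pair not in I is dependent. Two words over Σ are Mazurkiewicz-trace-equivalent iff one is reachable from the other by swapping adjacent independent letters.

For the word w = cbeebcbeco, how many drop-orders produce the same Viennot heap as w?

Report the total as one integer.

210

piece 0:c — minimal
piece 1:b — minimal
piece 2:e rests on {1:b}
piece 3:e rests on {2:e}
piece 4:b rests on {3:e}
piece 5:c rests on {0:c}
piece 6:b rests on {4:b}
piece 7:e rests on {6:b}
piece 8:c rests on {5:c}
piece 9:o rests on {8:c}
minimal pieces: {0:c, 1:b}
ways to finish when only these pieces remain (= sum over removing one remaining piece with nothing left below it):
  1 left: {7}→1  {9}→1
  2 left: {6,7}→1  {7,9}→2  {8,9}→1
  3 left: {4,6,7}→1  {5,8,9}→1  {6,7,9}→3  {7,8,9}→3
  4 left: {0,5,8,9}→1  {3,4,6,7}→1  {4,6,7,9}→4  {5,7,8,9}→4  {6,7,8,9}→6
  5 left: {0,5,7,8,9}→5  {2,3,4,6,7}→1  {3,4,6,7,9}→5  {4,6,7,8,9}→10  {5,6,7,8,9}→10
  6 left: {0,5,6,7,8,9}→15  {1,2,3,4,6,7}→1  {2,3,4,6,7,9}→6  {3,4,6,7,8,9}→15  {4,5,6,7,8,9}→20
  7 left: {0,4,5,6,7,8,9}→35  {1,2,3,4,6,7,9}→7  {2,3,4,6,7,8,9}→21  {3,4,5,6,7,8,9}→35
  8 left: {0,3,4,5,6,7,8,9}→70  {1,2,3,4,6,7,8,9}→28  {2,3,4,5,6,7,8,9}→56
  placing 0:c first → 84 extensions
  placing 1:b first → 126 extensions
total linear extensions = 210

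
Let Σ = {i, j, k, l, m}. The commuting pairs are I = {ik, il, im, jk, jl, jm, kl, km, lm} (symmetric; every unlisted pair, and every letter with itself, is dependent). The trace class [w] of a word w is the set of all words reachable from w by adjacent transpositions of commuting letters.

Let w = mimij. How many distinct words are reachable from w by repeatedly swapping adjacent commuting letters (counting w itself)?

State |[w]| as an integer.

10

#0=m has no predecessor
#1=i has no predecessor
#2=m depends on [0:m]
#3=i depends on [1:i]
#4=j depends on [3:i]
sources: [0:m, 1:i]
N(rest) = Σ N(rest − s) over sources s of rest; N(one piece) = 1:
  size 1 → [2]=1  [4]=1
  size 2 → [0,2]=1  [2,4]=2  [3,4]=1
  size 3 → [0,2,4]=3  [1,3,4]=1  [2,3,4]=3
  first=0(m) contributes 4
  first=1(i) contributes 6
|[w]| = 10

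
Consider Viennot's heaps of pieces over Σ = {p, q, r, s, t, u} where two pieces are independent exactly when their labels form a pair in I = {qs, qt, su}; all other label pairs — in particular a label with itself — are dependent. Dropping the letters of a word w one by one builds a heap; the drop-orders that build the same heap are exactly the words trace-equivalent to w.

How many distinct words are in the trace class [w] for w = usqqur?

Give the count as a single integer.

5

#0=u has no predecessor
#1=s has no predecessor
#2=q depends on [0:u]
#3=q depends on [2:q]
#4=u depends on [3:q]
#5=r depends on [1:s, 4:u]
sources: [0:u, 1:s]
N(rest) = Σ N(rest − s) over sources s of rest; N(one piece) = 1:
  size 1 → [5]=1
  size 2 → [1,5]=1  [4,5]=1
  size 3 → [1,4,5]=2  [3,4,5]=1
  size 4 → [1,3,4,5]=3  [2,3,4,5]=1
  first=0(u) contributes 4
  first=1(s) contributes 1
|[w]| = 5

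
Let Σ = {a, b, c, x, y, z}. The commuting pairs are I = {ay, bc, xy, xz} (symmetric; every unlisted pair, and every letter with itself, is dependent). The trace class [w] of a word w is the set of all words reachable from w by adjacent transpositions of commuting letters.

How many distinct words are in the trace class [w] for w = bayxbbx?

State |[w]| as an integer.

3

#0=b has no predecessor
#1=a depends on [0:b]
#2=y depends on [0:b]
#3=x depends on [1:a]
#4=b depends on [2:y, 3:x]
#5=b depends on [4:b]
#6=x depends on [5:b]
sources: [0:b]
N(rest) = Σ N(rest − s) over sources s of rest; N(one piece) = 1:
  size 1 → [6]=1
  size 2 → [5,6]=1
  size 3 → [4,5,6]=1
  size 4 → [2,4,5,6]=1  [3,4,5,6]=1
  size 5 → [1,3,4,5,6]=1  [2,3,4,5,6]=2
  first=0(b) contributes 3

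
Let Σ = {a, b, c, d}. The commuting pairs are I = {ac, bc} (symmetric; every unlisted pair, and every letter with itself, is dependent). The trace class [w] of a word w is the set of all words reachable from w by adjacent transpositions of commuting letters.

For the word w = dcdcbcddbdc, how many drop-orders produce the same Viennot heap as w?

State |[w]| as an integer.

3

0(d) covers ∅
1(c) covers 0:d
2(d) covers 1:c
3(c) covers 2:d
4(b) covers 2:d
5(c) covers 3:c
6(d) covers 4:b, 5:c
7(d) covers 6:d
8(b) covers 7:d
9(d) covers 8:b
10(c) covers 9:d
floor of heap: 0:d
completions by unplaced set U, small U first (add the entries for U minus each lowest piece of U):
  |U|=1: {10}:1
  |U|=2: {9,10}:1
  |U|=3: {8,9,10}:1
  |U|=4: {7,8,9,10}:1
  |U|=5: {6,7,8,9,10}:1
  |U|=6: {4,6,7,8,9,10}:1  {5,6,7,8,9,10}:1
  |U|=7: {3,5,6,7,8,9,10}:1  {4,5,6,7,8,9,10}:2
  |U|=8: {3,4,5,6,7,8,9,10}:3
  |U|=9: {2,3,4,5,6,7,8,9,10}:3
  start at 0(d): 3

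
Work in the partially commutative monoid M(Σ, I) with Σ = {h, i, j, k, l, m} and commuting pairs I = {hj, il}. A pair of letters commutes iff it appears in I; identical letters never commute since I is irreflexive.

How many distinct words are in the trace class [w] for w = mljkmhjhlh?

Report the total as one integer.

3

0(m) covers ∅
1(l) covers 0:m
2(j) covers 1:l
3(k) covers 2:j
4(m) covers 3:k
5(h) covers 4:m
6(j) covers 4:m
7(h) covers 5:h
8(l) covers 6:j, 7:h
9(h) covers 8:l
floor of heap: 0:m
completions by unplaced set U, small U first (add the entries for U minus each lowest piece of U):
  |U|=1: {9}:1
  |U|=2: {8,9}:1
  |U|=3: {6,8,9}:1  {7,8,9}:1
  |U|=4: {5,7,8,9}:1  {6,7,8,9}:2
  |U|=5: {5,6,7,8,9}:3
  |U|=6: {4,5,6,7,8,9}:3
  |U|=7: {3,4,5,6,7,8,9}:3
  |U|=8: {2,3,4,5,6,7,8,9}:3
  start at 0(m): 3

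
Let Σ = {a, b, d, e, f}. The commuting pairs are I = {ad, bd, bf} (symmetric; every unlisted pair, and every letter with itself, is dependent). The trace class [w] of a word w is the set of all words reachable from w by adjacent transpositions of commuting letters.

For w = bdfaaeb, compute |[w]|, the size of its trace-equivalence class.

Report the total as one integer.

3

#0=b has no predecessor
#1=d has no predecessor
#2=f depends on [1:d]
#3=a depends on [0:b, 2:f]
#4=a depends on [3:a]
#5=e depends on [4:a]
#6=b depends on [5:e]
sources: [0:b, 1:d]
N(rest) = Σ N(rest − s) over sources s of rest; N(one piece) = 1:
  size 1 → [6]=1
  size 2 → [5,6]=1
  size 3 → [4,5,6]=1
  size 4 → [3,4,5,6]=1
  size 5 → [0,3,4,5,6]=1  [2,3,4,5,6]=1
  first=0(b) contributes 1
  first=1(d) contributes 2
|[w]| = 3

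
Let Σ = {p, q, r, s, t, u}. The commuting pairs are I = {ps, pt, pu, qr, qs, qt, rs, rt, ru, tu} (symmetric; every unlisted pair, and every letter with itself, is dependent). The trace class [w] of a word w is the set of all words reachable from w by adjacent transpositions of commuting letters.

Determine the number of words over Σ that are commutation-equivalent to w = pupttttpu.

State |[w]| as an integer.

#0=p has no predecessor
#1=u has no predecessor
#2=p depends on [0:p]
#3=t has no predecessor
#4=t depends on [3:t]
#5=t depends on [4:t]
#6=t depends on [5:t]
#7=p depends on [2:p]
#8=u depends on [1:u]
sources: [0:p, 1:u, 3:t]
N(rest) = Σ N(rest − s) over sources s of rest; N(one piece) = 1:
  size 1 → [6]=1  [7]=1  [8]=1
  size 2 → [1,8]=1  [2,7]=1  [5,6]=1  [6,7]=2  [6,8]=2  [7,8]=2
  size 3 → [0,2,7]=1  [1,6,8]=3  [1,7,8]=3  [2,6,7]=3  [2,7,8]=3  [4,5,6]=1  [5,6,7]=3  [5,6,8]=3  [6,7,8]=6
  size 4 → [0,2,6,7]=4  [0,2,7,8]=4  [1,2,7,8]=6  [1,5,6,8]=6  [1,6,7,8]=12  [2,5,6,7]=6  [2,6,7,8]=12  [3,4,5,6]=1  [4,5,6,7]=4  [4,5,6,8]=4  [5,6,7,8]=12
  size 5 → [0,1,2,7,8]=10  [0,2,5,6,7]=10  [0,2,6,7,8]=20  [1,2,6,7,8]=30  [1,4,5,6,8]=10  [1,5,6,7,8]=30  [2,4,5,6,7]=10  [2,5,6,7,8]=30  [3,4,5,6,7]=5  [3,4,5,6,8]=5  [4,5,6,7,8]=20
  size 6 → [0,1,2,6,7,8]=60  [0,2,4,5,6,7]=20  [0,2,5,6,7,8]=60  [1,2,5,6,7,8]=90  [1,3,4,5,6,8]=15  [1,4,5,6,7,8]=60  [2,3,4,5,6,7]=15  [2,4,5,6,7,8]=60  [3,4,5,6,7,8]=30
  size 7 → [0,1,2,5,6,7,8]=210  [0,2,3,4,5,6,7]=35  [0,2,4,5,6,7,8]=140  [1,2,4,5,6,7,8]=210  [1,3,4,5,6,7,8]=105  [2,3,4,5,6,7,8]=105
  first=0(p) contributes 420
  first=1(u) contributes 280
  first=3(t) contributes 560
|[w]| = 1260

1260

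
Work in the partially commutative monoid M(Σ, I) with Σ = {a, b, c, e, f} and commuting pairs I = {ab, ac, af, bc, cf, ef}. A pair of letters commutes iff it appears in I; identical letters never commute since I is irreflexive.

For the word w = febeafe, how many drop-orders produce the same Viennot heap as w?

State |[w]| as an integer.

piece 0:f — minimal
piece 1:e — minimal
piece 2:b rests on {0:f, 1:e}
piece 3:e rests on {2:b}
piece 4:a rests on {3:e}
piece 5:f rests on {2:b}
piece 6:e rests on {4:a}
minimal pieces: {0:f, 1:e}
ways to finish when only these pieces remain (= sum over removing one remaining piece with nothing left below it):
  1 left: {5}→1  {6}→1
  2 left: {4,6}→1  {5,6}→2
  3 left: {3,4,6}→1  {4,5,6}→3
  4 left: {3,4,5,6}→4
  5 left: {2,3,4,5,6}→4
  placing 0:f first → 4 extensions
  placing 1:e first → 4 extensions
total linear extensions = 8

8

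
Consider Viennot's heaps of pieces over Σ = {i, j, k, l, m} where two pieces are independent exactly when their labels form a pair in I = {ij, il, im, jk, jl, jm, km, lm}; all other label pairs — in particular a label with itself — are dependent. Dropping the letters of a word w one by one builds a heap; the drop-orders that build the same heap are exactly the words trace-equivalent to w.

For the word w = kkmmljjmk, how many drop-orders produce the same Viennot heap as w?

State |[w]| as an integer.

1260

0(k) covers ∅
1(k) covers 0:k
2(m) covers ∅
3(m) covers 2:m
4(l) covers 1:k
5(j) covers ∅
6(j) covers 5:j
7(m) covers 3:m
8(k) covers 4:l
floor of heap: 0:k, 2:m, 5:j
completions by unplaced set U, small U first (add the entries for U minus each lowest piece of U):
  |U|=1: {6}:1  {7}:1  {8}:1
  |U|=2: {3,7}:1  {4,8}:1  {5,6}:1  {6,7}:2  {6,8}:2  {7,8}:2
  |U|=3: {1,4,8}:1  {2,3,7}:1  {3,6,7}:3  {3,7,8}:3  {4,6,8}:3  {4,7,8}:3  {5,6,7}:3  {5,6,8}:3  {6,7,8}:6
  |U|=4: {0,1,4,8}:1  {1,4,6,8}:4  {1,4,7,8}:4  {2,3,6,7}:4  {2,3,7,8}:4  {3,4,7,8}:6  {3,5,6,7}:6  {3,6,7,8}:12  {4,5,6,8}:6  {4,6,7,8}:12  {5,6,7,8}:12
  |U|=5: {0,1,4,6,8}:5  {0,1,4,7,8}:5  {1,3,4,7,8}:10  {1,4,5,6,8}:10  {1,4,6,7,8}:20  {2,3,4,7,8}:10  {2,3,5,6,7}:10  {2,3,6,7,8}:20  {3,4,6,7,8}:30  {3,5,6,7,8}:30  {4,5,6,7,8}:30
  |U|=6: {0,1,3,4,7,8}:15  {0,1,4,5,6,8}:15  {0,1,4,6,7,8}:30  {1,2,3,4,7,8}:20  {1,3,4,6,7,8}:60  {1,4,5,6,7,8}:60  {2,3,4,6,7,8}:60  {2,3,5,6,7,8}:60  {3,4,5,6,7,8}:90
  |U|=7: {0,1,2,3,4,7,8}:35  {0,1,3,4,6,7,8}:105  {0,1,4,5,6,7,8}:105  {1,2,3,4,6,7,8}:140  {1,3,4,5,6,7,8}:210  {2,3,4,5,6,7,8}:210
  start at 0(k): 560
  start at 2(m): 420
  start at 5(j): 280
sum over floor = 1260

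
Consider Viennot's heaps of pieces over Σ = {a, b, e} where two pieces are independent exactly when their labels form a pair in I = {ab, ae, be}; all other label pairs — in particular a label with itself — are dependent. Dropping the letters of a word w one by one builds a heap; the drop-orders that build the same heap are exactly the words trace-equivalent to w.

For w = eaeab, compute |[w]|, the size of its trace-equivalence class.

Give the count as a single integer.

piece 0:e — minimal
piece 1:a — minimal
piece 2:e rests on {0:e}
piece 3:a rests on {1:a}
piece 4:b — minimal
minimal pieces: {0:e, 1:a, 4:b}
ways to finish when only these pieces remain (= sum over removing one remaining piece with nothing left below it):
  1 left: {2}→1  {3}→1  {4}→1
  2 left: {0,2}→1  {1,3}→1  {2,3}→2  {2,4}→2  {3,4}→2
  3 left: {0,2,3}→3  {0,2,4}→3  {1,2,3}→3  {1,3,4}→3  {2,3,4}→6
  placing 0:e first → 12 extensions
  placing 1:a first → 12 extensions
  placing 4:b first → 6 extensions
total linear extensions = 30

30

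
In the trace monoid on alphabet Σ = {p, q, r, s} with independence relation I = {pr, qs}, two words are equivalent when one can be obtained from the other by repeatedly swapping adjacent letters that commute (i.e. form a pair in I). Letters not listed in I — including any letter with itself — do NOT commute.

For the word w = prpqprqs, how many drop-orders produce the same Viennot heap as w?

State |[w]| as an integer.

piece 0:p — minimal
piece 1:r — minimal
piece 2:p rests on {0:p}
piece 3:q rests on {1:r, 2:p}
piece 4:p rests on {3:q}
piece 5:r rests on {3:q}
piece 6:q rests on {4:p, 5:r}
piece 7:s rests on {4:p, 5:r}
minimal pieces: {0:p, 1:r}
ways to finish when only these pieces remain (= sum over removing one remaining piece with nothing left below it):
  1 left: {6}→1  {7}→1
  2 left: {6,7}→2
  3 left: {4,6,7}→2  {5,6,7}→2
  4 left: {4,5,6,7}→4
  5 left: {3,4,5,6,7}→4
  6 left: {1,3,4,5,6,7}→4  {2,3,4,5,6,7}→4
  placing 0:p first → 8 extensions
  placing 1:r first → 4 extensions
total linear extensions = 12

12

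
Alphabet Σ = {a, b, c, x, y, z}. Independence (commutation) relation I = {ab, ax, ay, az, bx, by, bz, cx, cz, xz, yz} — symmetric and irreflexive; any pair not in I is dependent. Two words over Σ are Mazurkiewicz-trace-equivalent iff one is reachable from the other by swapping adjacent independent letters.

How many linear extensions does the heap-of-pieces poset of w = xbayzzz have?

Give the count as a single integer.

#0=x has no predecessor
#1=b has no predecessor
#2=a has no predecessor
#3=y depends on [0:x]
#4=z has no predecessor
#5=z depends on [4:z]
#6=z depends on [5:z]
sources: [0:x, 1:b, 2:a, 4:z]
N(rest) = Σ N(rest − s) over sources s of rest; N(one piece) = 1:
  size 1 → [1]=1  [2]=1  [3]=1  [6]=1
  size 2 → [0,3]=1  [1,2]=2  [1,3]=2  [1,6]=2  [2,3]=2  [2,6]=2  [3,6]=2  [5,6]=1
  size 3 → [0,1,3]=3  [0,2,3]=3  [0,3,6]=3  [1,2,3]=6  [1,2,6]=6  [1,3,6]=6  [1,5,6]=3  [2,3,6]=6  [2,5,6]=3  [3,5,6]=3  [4,5,6]=1
  size 4 → [0,1,2,3]=12  [0,1,3,6]=12  [0,2,3,6]=12  [0,3,5,6]=6  [1,2,3,6]=24  [1,2,5,6]=12  [1,3,5,6]=12  [1,4,5,6]=4  [2,3,5,6]=12  [2,4,5,6]=4  [3,4,5,6]=4
  size 5 → [0,1,2,3,6]=60  [0,1,3,5,6]=30  [0,2,3,5,6]=30  [0,3,4,5,6]=10  [1,2,3,5,6]=60  [1,2,4,5,6]=20  [1,3,4,5,6]=20  [2,3,4,5,6]=20
  first=0(x) contributes 120
  first=1(b) contributes 60
  first=2(a) contributes 60
  first=4(z) contributes 180
|[w]| = 420

420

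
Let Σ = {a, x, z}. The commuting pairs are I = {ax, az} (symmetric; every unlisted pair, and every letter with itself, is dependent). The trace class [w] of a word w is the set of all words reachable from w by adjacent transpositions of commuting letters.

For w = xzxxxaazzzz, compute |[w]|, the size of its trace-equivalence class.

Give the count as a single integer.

55

0(x) covers ∅
1(z) covers 0:x
2(x) covers 1:z
3(x) covers 2:x
4(x) covers 3:x
5(a) covers ∅
6(a) covers 5:a
7(z) covers 4:x
8(z) covers 7:z
9(z) covers 8:z
10(z) covers 9:z
floor of heap: 0:x, 5:a
completions by unplaced set U, small U first (add the entries for U minus each lowest piece of U):
  |U|=1: {6}:1  {10}:1
  |U|=2: {5,6}:1  {6,10}:2  {9,10}:1
  |U|=3: {5,6,10}:3  {6,9,10}:3  {8,9,10}:1
  |U|=4: {5,6,9,10}:6  {6,8,9,10}:4  {7,8,9,10}:1
  |U|=5: {4,7,8,9,10}:1  {5,6,8,9,10}:10  {6,7,8,9,10}:5
  |U|=6: {3,4,7,8,9,10}:1  {4,6,7,8,9,10}:6  {5,6,7,8,9,10}:15
  |U|=7: {2,3,4,7,8,9,10}:1  {3,4,6,7,8,9,10}:7  {4,5,6,7,8,9,10}:21
  |U|=8: {1,2,3,4,7,8,9,10}:1  {2,3,4,6,7,8,9,10}:8  {3,4,5,6,7,8,9,10}:28
  |U|=9: {0,1,2,3,4,7,8,9,10}:1  {1,2,3,4,6,7,8,9,10}:9  {2,3,4,5,6,7,8,9,10}:36
  start at 0(x): 45
  start at 5(a): 10
sum over floor = 55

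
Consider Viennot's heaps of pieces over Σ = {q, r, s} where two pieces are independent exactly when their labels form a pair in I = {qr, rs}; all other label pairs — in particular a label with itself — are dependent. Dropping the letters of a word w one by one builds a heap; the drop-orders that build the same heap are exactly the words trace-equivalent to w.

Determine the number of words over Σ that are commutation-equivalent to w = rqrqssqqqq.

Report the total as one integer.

45

0(r) covers ∅
1(q) covers ∅
2(r) covers 0:r
3(q) covers 1:q
4(s) covers 3:q
5(s) covers 4:s
6(q) covers 5:s
7(q) covers 6:q
8(q) covers 7:q
9(q) covers 8:q
floor of heap: 0:r, 1:q
completions by unplaced set U, small U first (add the entries for U minus each lowest piece of U):
  |U|=1: {2}:1  {9}:1
  |U|=2: {0,2}:1  {2,9}:2  {8,9}:1
  |U|=3: {0,2,9}:3  {2,8,9}:3  {7,8,9}:1
  |U|=4: {0,2,8,9}:6  {2,7,8,9}:4  {6,7,8,9}:1
  |U|=5: {0,2,7,8,9}:10  {2,6,7,8,9}:5  {5,6,7,8,9}:1
  |U|=6: {0,2,6,7,8,9}:15  {2,5,6,7,8,9}:6  {4,5,6,7,8,9}:1
  |U|=7: {0,2,5,6,7,8,9}:21  {2,4,5,6,7,8,9}:7  {3,4,5,6,7,8,9}:1
  |U|=8: {0,2,4,5,6,7,8,9}:28  {1,3,4,5,6,7,8,9}:1  {2,3,4,5,6,7,8,9}:8
  start at 0(r): 9
  start at 1(q): 36
sum over floor = 45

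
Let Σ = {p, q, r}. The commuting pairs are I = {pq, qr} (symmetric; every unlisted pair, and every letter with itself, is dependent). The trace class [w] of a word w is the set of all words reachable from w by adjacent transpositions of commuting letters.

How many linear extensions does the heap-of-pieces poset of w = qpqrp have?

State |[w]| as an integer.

10

0(q) covers ∅
1(p) covers ∅
2(q) covers 0:q
3(r) covers 1:p
4(p) covers 3:r
floor of heap: 0:q, 1:p
completions by unplaced set U, small U first (add the entries for U minus each lowest piece of U):
  |U|=1: {2}:1  {4}:1
  |U|=2: {0,2}:1  {2,4}:2  {3,4}:1
  |U|=3: {0,2,4}:3  {1,3,4}:1  {2,3,4}:3
  start at 0(q): 4
  start at 1(p): 6
sum over floor = 10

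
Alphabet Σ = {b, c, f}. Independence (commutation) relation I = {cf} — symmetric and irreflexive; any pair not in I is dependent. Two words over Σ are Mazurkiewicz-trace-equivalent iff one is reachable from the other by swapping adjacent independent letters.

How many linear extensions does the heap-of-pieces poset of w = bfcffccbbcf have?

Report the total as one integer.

40

drop 0:b onto floor
drop 1:f onto {0:b}
drop 2:c onto {0:b}
drop 3:f onto {1:f}
drop 4:f onto {3:f}
drop 5:c onto {2:c}
drop 6:c onto {5:c}
drop 7:b onto {4:f, 6:c}
drop 8:b onto {7:b}
drop 9:c onto {8:b}
drop 10:f onto {8:b}
ground layer = {0:b}
drop-orders for the pieces not yet dropped (sum over which currently-grounded one goes next):
  1 to go: {9} 1  {10} 1
  2 to go: {9,10} 2
  3 to go: {8,9,10} 2
  4 to go: {7,8,9,10} 2
  5 to go: {4,7,8,9,10} 2  {6,7,8,9,10} 2
  6 to go: {3,4,7,8,9,10} 2  {4,6,7,8,9,10} 4  {5,6,7,8,9,10} 2
  7 to go: {1,3,4,7,8,9,10} 2  {2,5,6,7,8,9,10} 2  {3,4,6,7,8,9,10} 6  {4,5,6,7,8,9,10} 6
  8 to go: {1,3,4,6,7,8,9,10} 8  {2,4,5,6,7,8,9,10} 8  {3,4,5,6,7,8,9,10} 12
  9 to go: {1,3,4,5,6,7,8,9,10} 20  {2,3,4,5,6,7,8,9,10} 20
  if 0:b drops first: 40 orders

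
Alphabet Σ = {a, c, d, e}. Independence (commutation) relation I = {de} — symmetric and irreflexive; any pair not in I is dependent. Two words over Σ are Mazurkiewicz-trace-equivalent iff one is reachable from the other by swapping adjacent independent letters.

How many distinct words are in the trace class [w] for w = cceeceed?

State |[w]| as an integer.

0(c) covers ∅
1(c) covers 0:c
2(e) covers 1:c
3(e) covers 2:e
4(c) covers 3:e
5(e) covers 4:c
6(e) covers 5:e
7(d) covers 4:c
floor of heap: 0:c
completions by unplaced set U, small U first (add the entries for U minus each lowest piece of U):
  |U|=1: {6}:1  {7}:1
  |U|=2: {5,6}:1  {6,7}:2
  |U|=3: {5,6,7}:3
  |U|=4: {4,5,6,7}:3
  |U|=5: {3,4,5,6,7}:3
  |U|=6: {2,3,4,5,6,7}:3
  start at 0(c): 3

3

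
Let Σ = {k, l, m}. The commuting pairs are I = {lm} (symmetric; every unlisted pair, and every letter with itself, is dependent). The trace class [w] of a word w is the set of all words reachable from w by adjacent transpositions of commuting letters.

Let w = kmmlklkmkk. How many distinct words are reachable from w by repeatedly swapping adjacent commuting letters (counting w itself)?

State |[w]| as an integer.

3

drop 0:k onto floor
drop 1:m onto {0:k}
drop 2:m onto {1:m}
drop 3:l onto {0:k}
drop 4:k onto {2:m, 3:l}
drop 5:l onto {4:k}
drop 6:k onto {5:l}
drop 7:m onto {6:k}
drop 8:k onto {7:m}
drop 9:k onto {8:k}
ground layer = {0:k}
drop-orders for the pieces not yet dropped (sum over which currently-grounded one goes next):
  1 to go: {9} 1
  2 to go: {8,9} 1
  3 to go: {7,8,9} 1
  4 to go: {6,7,8,9} 1
  5 to go: {5,6,7,8,9} 1
  6 to go: {4,5,6,7,8,9} 1
  7 to go: {2,4,5,6,7,8,9} 1  {3,4,5,6,7,8,9} 1
  8 to go: {1,2,4,5,6,7,8,9} 1  {2,3,4,5,6,7,8,9} 2
  if 0:k drops first: 3 orders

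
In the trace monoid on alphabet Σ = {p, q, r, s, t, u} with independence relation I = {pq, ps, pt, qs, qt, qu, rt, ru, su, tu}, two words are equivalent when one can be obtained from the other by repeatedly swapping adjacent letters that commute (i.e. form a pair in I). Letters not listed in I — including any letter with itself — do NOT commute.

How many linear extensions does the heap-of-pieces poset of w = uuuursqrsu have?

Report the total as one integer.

504

drop 0:u onto floor
drop 1:u onto {0:u}
drop 2:u onto {1:u}
drop 3:u onto {2:u}
drop 4:r onto floor
drop 5:s onto {4:r}
drop 6:q onto {4:r}
drop 7:r onto {5:s, 6:q}
drop 8:s onto {7:r}
drop 9:u onto {3:u}
ground layer = {0:u, 4:r}
drop-orders for the pieces not yet dropped (sum over which currently-grounded one goes next):
  1 to go: {8} 1  {9} 1
  2 to go: {3,9} 1  {7,8} 1  {8,9} 2
  3 to go: {2,3,9} 1  {3,8,9} 3  {5,7,8} 1  {6,7,8} 1  {7,8,9} 3
  4 to go: {1,2,3,9} 1  {2,3,8,9} 4  {3,7,8,9} 6  {5,6,7,8} 2  {5,7,8,9} 4  {6,7,8,9} 4
  5 to go: {0,1,2,3,9} 1  {1,2,3,8,9} 5  {2,3,7,8,9} 10  {3,5,7,8,9} 10  {3,6,7,8,9} 10  {4,5,6,7,8} 2  {5,6,7,8,9} 10
  6 to go: {0,1,2,3,8,9} 6  {1,2,3,7,8,9} 15  {2,3,5,7,8,9} 20  {2,3,6,7,8,9} 20  {3,5,6,7,8,9} 30  {4,5,6,7,8,9} 12
  7 to go: {0,1,2,3,7,8,9} 21  {1,2,3,5,7,8,9} 35  {1,2,3,6,7,8,9} 35  {2,3,5,6,7,8,9} 70  {3,4,5,6,7,8,9} 42
  8 to go: {0,1,2,3,5,7,8,9} 56  {0,1,2,3,6,7,8,9} 56  {1,2,3,5,6,7,8,9} 140  {2,3,4,5,6,7,8,9} 112
  if 0:u drops first: 252 orders
  if 4:r drops first: 252 orders
heap linearizations: 504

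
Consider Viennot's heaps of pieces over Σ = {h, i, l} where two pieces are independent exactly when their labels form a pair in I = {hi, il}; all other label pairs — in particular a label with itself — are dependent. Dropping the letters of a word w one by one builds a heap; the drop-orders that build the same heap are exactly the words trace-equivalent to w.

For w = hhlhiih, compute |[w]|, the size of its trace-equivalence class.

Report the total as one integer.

piece 0:h — minimal
piece 1:h rests on {0:h}
piece 2:l rests on {1:h}
piece 3:h rests on {2:l}
piece 4:i — minimal
piece 5:i rests on {4:i}
piece 6:h rests on {3:h}
minimal pieces: {0:h, 4:i}
ways to finish when only these pieces remain (= sum over removing one remaining piece with nothing left below it):
  1 left: {5}→1  {6}→1
  2 left: {3,6}→1  {4,5}→1  {5,6}→2
  3 left: {2,3,6}→1  {3,5,6}→3  {4,5,6}→3
  4 left: {1,2,3,6}→1  {2,3,5,6}→4  {3,4,5,6}→6
  5 left: {0,1,2,3,6}→1  {1,2,3,5,6}→5  {2,3,4,5,6}→10
  placing 0:h first → 15 extensions
  placing 4:i first → 6 extensions
total linear extensions = 21

21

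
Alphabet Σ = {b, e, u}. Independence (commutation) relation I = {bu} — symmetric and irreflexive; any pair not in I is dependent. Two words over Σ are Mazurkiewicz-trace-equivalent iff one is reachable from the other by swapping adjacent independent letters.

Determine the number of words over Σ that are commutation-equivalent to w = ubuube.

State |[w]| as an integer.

#0=u has no predecessor
#1=b has no predecessor
#2=u depends on [0:u]
#3=u depends on [2:u]
#4=b depends on [1:b]
#5=e depends on [3:u, 4:b]
sources: [0:u, 1:b]
N(rest) = Σ N(rest − s) over sources s of rest; N(one piece) = 1:
  size 1 → [5]=1
  size 2 → [3,5]=1  [4,5]=1
  size 3 → [1,4,5]=1  [2,3,5]=1  [3,4,5]=2
  size 4 → [0,2,3,5]=1  [1,3,4,5]=3  [2,3,4,5]=3
  first=0(u) contributes 6
  first=1(b) contributes 4
|[w]| = 10

10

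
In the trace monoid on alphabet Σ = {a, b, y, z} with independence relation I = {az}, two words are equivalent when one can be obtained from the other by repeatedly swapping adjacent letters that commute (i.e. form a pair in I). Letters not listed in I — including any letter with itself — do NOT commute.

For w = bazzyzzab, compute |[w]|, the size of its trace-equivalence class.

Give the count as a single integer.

#0=b has no predecessor
#1=a depends on [0:b]
#2=z depends on [0:b]
#3=z depends on [2:z]
#4=y depends on [1:a, 3:z]
#5=z depends on [4:y]
#6=z depends on [5:z]
#7=a depends on [4:y]
#8=b depends on [6:z, 7:a]
sources: [0:b]
N(rest) = Σ N(rest − s) over sources s of rest; N(one piece) = 1:
  size 1 → [8]=1
  size 2 → [6,8]=1  [7,8]=1
  size 3 → [5,6,8]=1  [6,7,8]=2
  size 4 → [5,6,7,8]=3
  size 5 → [4,5,6,7,8]=3
  size 6 → [1,4,5,6,7,8]=3  [3,4,5,6,7,8]=3
  size 7 → [1,3,4,5,6,7,8]=6  [2,3,4,5,6,7,8]=3
  first=0(b) contributes 9

9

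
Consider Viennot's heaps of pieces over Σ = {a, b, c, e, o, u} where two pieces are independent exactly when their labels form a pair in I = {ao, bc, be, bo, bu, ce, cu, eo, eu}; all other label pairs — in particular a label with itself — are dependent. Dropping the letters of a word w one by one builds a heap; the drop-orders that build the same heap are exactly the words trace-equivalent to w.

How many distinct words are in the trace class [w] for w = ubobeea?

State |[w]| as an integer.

0(u) covers ∅
1(b) covers ∅
2(o) covers 0:u
3(b) covers 1:b
4(e) covers ∅
5(e) covers 4:e
6(a) covers 0:u, 3:b, 5:e
floor of heap: 0:u, 1:b, 4:e
completions by unplaced set U, small U first (add the entries for U minus each lowest piece of U):
  |U|=1: {2}:1  {6}:1
  |U|=2: {2,6}:2  {3,6}:1  {5,6}:1
  |U|=3: {0,2,6}:2  {1,3,6}:1  {2,3,6}:3  {2,5,6}:3  {3,5,6}:2  {4,5,6}:1
  |U|=4: {0,2,3,6}:5  {0,2,5,6}:5  {1,2,3,6}:4  {1,3,5,6}:3  {2,3,5,6}:8  {2,4,5,6}:4  {3,4,5,6}:3
  |U|=5: {0,1,2,3,6}:9  {0,2,3,5,6}:18  {0,2,4,5,6}:9  {1,2,3,5,6}:15  {1,3,4,5,6}:6  {2,3,4,5,6}:15
  start at 0(u): 36
  start at 1(b): 42
  start at 4(e): 42
sum over floor = 120

120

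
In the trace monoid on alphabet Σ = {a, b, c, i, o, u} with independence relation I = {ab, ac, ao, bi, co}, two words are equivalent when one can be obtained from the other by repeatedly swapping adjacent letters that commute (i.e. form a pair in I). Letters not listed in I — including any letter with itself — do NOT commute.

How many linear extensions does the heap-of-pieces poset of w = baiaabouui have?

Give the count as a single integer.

drop 0:b onto floor
drop 1:a onto floor
drop 2:i onto {1:a}
drop 3:a onto {2:i}
drop 4:a onto {3:a}
drop 5:b onto {0:b}
drop 6:o onto {2:i, 5:b}
drop 7:u onto {4:a, 6:o}
drop 8:u onto {7:u}
drop 9:i onto {8:u}
ground layer = {0:b, 1:a}
drop-orders for the pieces not yet dropped (sum over which currently-grounded one goes next):
  1 to go: {9} 1
  2 to go: {8,9} 1
  3 to go: {7,8,9} 1
  4 to go: {4,7,8,9} 1  {6,7,8,9} 1
  5 to go: {3,4,7,8,9} 1  {4,6,7,8,9} 2  {5,6,7,8,9} 1
  6 to go: {0,5,6,7,8,9} 1  {3,4,6,7,8,9} 3  {4,5,6,7,8,9} 3
  7 to go: {0,4,5,6,7,8,9} 4  {2,3,4,6,7,8,9} 3  {3,4,5,6,7,8,9} 6
  8 to go: {0,3,4,5,6,7,8,9} 10  {1,2,3,4,6,7,8,9} 3  {2,3,4,5,6,7,8,9} 9
  if 0:b drops first: 12 orders
  if 1:a drops first: 19 orders
heap linearizations: 31

31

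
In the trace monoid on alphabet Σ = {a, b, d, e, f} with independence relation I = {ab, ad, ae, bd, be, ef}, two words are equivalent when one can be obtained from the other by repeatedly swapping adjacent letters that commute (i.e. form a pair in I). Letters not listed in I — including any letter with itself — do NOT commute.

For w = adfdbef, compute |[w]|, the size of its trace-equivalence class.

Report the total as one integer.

0(a) covers ∅
1(d) covers ∅
2(f) covers 0:a, 1:d
3(d) covers 2:f
4(b) covers 2:f
5(e) covers 3:d
6(f) covers 3:d, 4:b
floor of heap: 0:a, 1:d
completions by unplaced set U, small U first (add the entries for U minus each lowest piece of U):
  |U|=1: {5}:1  {6}:1
  |U|=2: {4,6}:1  {5,6}:2
  |U|=3: {3,5,6}:2  {4,5,6}:3
  |U|=4: {3,4,5,6}:5
  |U|=5: {2,3,4,5,6}:5
  start at 0(a): 5
  start at 1(d): 5
sum over floor = 10

10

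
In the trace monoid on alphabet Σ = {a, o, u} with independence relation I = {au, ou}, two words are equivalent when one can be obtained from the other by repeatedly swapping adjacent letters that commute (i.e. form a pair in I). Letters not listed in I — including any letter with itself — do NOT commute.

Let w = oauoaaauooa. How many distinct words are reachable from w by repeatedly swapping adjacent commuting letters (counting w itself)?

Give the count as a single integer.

#0=o has no predecessor
#1=a depends on [0:o]
#2=u has no predecessor
#3=o depends on [1:a]
#4=a depends on [3:o]
#5=a depends on [4:a]
#6=a depends on [5:a]
#7=u depends on [2:u]
#8=o depends on [6:a]
#9=o depends on [8:o]
#10=a depends on [9:o]
sources: [0:o, 2:u]
N(rest) = Σ N(rest − s) over sources s of rest; N(one piece) = 1:
  size 1 → [7]=1  [10]=1
  size 2 → [2,7]=1  [7,10]=2  [9,10]=1
  size 3 → [2,7,10]=3  [7,9,10]=3  [8,9,10]=1
  size 4 → [2,7,9,10]=6  [6,8,9,10]=1  [7,8,9,10]=4
  size 5 → [2,7,8,9,10]=10  [5,6,8,9,10]=1  [6,7,8,9,10]=5
  size 6 → [2,6,7,8,9,10]=15  [4,5,6,8,9,10]=1  [5,6,7,8,9,10]=6
  size 7 → [2,5,6,7,8,9,10]=21  [3,4,5,6,8,9,10]=1  [4,5,6,7,8,9,10]=7
  size 8 → [1,3,4,5,6,8,9,10]=1  [2,4,5,6,7,8,9,10]=28  [3,4,5,6,7,8,9,10]=8
  size 9 → [0,1,3,4,5,6,8,9,10]=1  [1,3,4,5,6,7,8,9,10]=9  [2,3,4,5,6,7,8,9,10]=36
  first=0(o) contributes 45
  first=2(u) contributes 10
|[w]| = 55

55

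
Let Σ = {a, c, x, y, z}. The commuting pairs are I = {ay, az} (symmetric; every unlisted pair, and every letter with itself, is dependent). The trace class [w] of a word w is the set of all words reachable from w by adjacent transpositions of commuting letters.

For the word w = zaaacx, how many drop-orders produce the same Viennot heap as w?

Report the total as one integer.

4

#0=z has no predecessor
#1=a has no predecessor
#2=a depends on [1:a]
#3=a depends on [2:a]
#4=c depends on [0:z, 3:a]
#5=x depends on [4:c]
sources: [0:z, 1:a]
N(rest) = Σ N(rest − s) over sources s of rest; N(one piece) = 1:
  size 1 → [5]=1
  size 2 → [4,5]=1
  size 3 → [0,4,5]=1  [3,4,5]=1
  size 4 → [0,3,4,5]=2  [2,3,4,5]=1
  first=0(z) contributes 1
  first=1(a) contributes 3
|[w]| = 4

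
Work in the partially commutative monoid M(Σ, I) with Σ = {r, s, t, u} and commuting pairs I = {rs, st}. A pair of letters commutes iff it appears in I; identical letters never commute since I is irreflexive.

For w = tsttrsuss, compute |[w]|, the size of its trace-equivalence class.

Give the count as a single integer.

drop 0:t onto floor
drop 1:s onto floor
drop 2:t onto {0:t}
drop 3:t onto {2:t}
drop 4:r onto {3:t}
drop 5:s onto {1:s}
drop 6:u onto {4:r, 5:s}
drop 7:s onto {6:u}
drop 8:s onto {7:s}
ground layer = {0:t, 1:s}
drop-orders for the pieces not yet dropped (sum over which currently-grounded one goes next):
  1 to go: {8} 1
  2 to go: {7,8} 1
  3 to go: {6,7,8} 1
  4 to go: {4,6,7,8} 1  {5,6,7,8} 1
  5 to go: {1,5,6,7,8} 1  {3,4,6,7,8} 1  {4,5,6,7,8} 2
  6 to go: {1,4,5,6,7,8} 3  {2,3,4,6,7,8} 1  {3,4,5,6,7,8} 3
  7 to go: {0,2,3,4,6,7,8} 1  {1,3,4,5,6,7,8} 6  {2,3,4,5,6,7,8} 4
  if 0:t drops first: 10 orders
  if 1:s drops first: 5 orders
heap linearizations: 15

15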